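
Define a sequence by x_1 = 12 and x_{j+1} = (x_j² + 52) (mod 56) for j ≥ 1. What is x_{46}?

12

Listing terms: x_1 = 12,  x_2 = 28,  x_3 = 52,  x_4 = 12.
Since x_4 = x_1 = 12, the sequence is periodic with period 3.
(46 - 1) mod 3 = 0, so x_{46} = x_1 = 12.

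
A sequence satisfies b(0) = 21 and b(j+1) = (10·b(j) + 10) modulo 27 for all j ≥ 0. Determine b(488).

Computing terms: b(0) = 21; b(1) = 4; b(2) = 23; b(3) = 24; b(4) = 7; b(5) = 26; b(6) = 0; b(7) = 10; b(8) = 2; b(9) = 3; b(10) = 13; b(11) = 5; b(12) = 6; b(13) = 16; b(14) = 8; b(15) = 9; b(16) = 19; b(17) = 11; b(18) = 12; b(19) = 22; b(20) = 14; b(21) = 15; b(22) = 25; b(23) = 17; b(24) = 18; b(25) = 1; b(26) = 20; b(27) = 21.
The sequence repeats with period 27.
(488 - 0) mod 27 = 2, so b(488) = b(2) = 23.

23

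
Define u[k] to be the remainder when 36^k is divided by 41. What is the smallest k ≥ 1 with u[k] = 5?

11

u[0] = 1, u[1] = 36, u[2] = 25, u[3] = 39, u[4] = 10, u[5] = 32, u[6] = 4, u[7] = 21, u[8] = 18, u[9] = 33, u[10] = 40, u[11] = 5, u[12] = 16, u[13] = 2, u[14] = 31, u[15] = 9, u[16] = 37, u[17] = 20, u[18] = 23, u[19] = 8, u[20] = 1.
Since u[20] = u[0] = 1, the sequence is periodic with period 20.
The value 5 first appears (with k ≥ 1) at u[11].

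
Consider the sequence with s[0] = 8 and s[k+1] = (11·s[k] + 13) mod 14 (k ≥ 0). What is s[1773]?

Listing terms: s[0] = 8; s[1] = 3; s[2] = 4; s[3] = 1; s[4] = 10; s[5] = 11; s[6] = 8.
Since s[6] = s[0] = 8, the sequence is periodic with period 6.
(1773 - 0) mod 6 = 3, so s[1773] = s[3] = 1.

1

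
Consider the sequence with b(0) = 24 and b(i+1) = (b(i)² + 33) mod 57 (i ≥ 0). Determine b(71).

We have b(0) = 24; b(1) = 39; b(2) = 15; b(3) = 30; b(4) = 21; b(5) = 18; b(6) = 15.
Since b(6) = b(2) = 15, the sequence is eventually periodic: after a pre-period of length 2 it cycles with period 4.
For i ≥ 2, b(i) depends only on (i - 2) mod 4. (71 - 2) mod 4 = 1, so b(71) = b(3) = 30.

30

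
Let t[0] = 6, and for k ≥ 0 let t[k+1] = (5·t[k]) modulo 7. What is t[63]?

1

t[0] = 6,  t[1] = 2,  t[2] = 3,  t[3] = 1,  t[4] = 5,  t[5] = 4,  t[6] = 6.
The sequence repeats with period 6.
(63 - 0) mod 6 = 3, so t[63] = t[3] = 1.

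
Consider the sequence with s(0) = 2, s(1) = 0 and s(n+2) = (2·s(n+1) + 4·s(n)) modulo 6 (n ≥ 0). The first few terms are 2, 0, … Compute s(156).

Listing terms: s(0) = 2, s(1) = 0, s(2) = 2, s(3) = 4, s(4) = 4, s(5) = 0, s(6) = 4, s(7) = 2, s(8) = 2, s(9) = 0.
The sequence repeats with period 8.
So s(156) = s(0 + ((156-0) mod 8)) = s(4) = 4.

4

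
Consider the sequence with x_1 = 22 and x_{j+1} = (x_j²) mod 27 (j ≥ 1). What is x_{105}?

Computing terms: x_1 = 22,  x_2 = 25,  x_3 = 4,  x_4 = 16,  x_5 = 13,  x_6 = 7,  x_7 = 22.
The sequence repeats with period 6.
So x_{105} = x_{1 + ((105-1) mod 6)} = x_3 = 4.

4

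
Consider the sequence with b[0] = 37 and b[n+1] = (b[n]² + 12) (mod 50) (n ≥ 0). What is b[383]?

1

b[0] = 37; b[1] = 31; b[2] = 23; b[3] = 41; b[4] = 43; b[5] = 11; b[6] = 33; b[7] = 1; b[8] = 13; b[9] = 31.
Since b[9] = b[1] = 31, the sequence is eventually periodic: after a pre-period of length 1 it cycles with period 8.
For n ≥ 1, b[n] depends only on (n - 1) mod 8. (383 - 1) mod 8 = 6, so b[383] = b[7] = 1.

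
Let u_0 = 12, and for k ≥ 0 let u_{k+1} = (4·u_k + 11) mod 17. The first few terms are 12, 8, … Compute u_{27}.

13

Computing terms: u_0 = 12, u_1 = 8, u_2 = 9, u_3 = 13, u_4 = 12.
The sequence repeats with period 4.
So u_{27} = u_{0 + ((27-0) mod 4)} = u_3 = 13.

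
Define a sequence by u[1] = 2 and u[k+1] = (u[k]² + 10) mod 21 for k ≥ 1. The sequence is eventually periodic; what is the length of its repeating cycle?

3

We have u[1] = 2, u[2] = 14, u[3] = 17, u[4] = 5, u[5] = 14.
Since u[5] = u[2] = 14, the sequence is eventually periodic: after a pre-period of length 1 it cycles with period 3.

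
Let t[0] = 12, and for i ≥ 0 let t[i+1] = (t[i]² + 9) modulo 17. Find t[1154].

t[0] = 12, t[1] = 0, t[2] = 9, t[3] = 5, t[4] = 0.
Since t[4] = t[1] = 0, the sequence is eventually periodic: after a pre-period of length 1 it cycles with period 3.
For i ≥ 1, t[i] depends only on (i - 1) mod 3. (1154 - 1) mod 3 = 1, so t[1154] = t[2] = 9.

9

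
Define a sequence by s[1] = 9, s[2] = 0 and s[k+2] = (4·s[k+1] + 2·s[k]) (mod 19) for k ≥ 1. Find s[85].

15

Listing terms: s[1] = 9,  s[2] = 0,  s[3] = 18,  s[4] = 15,  s[5] = 1,  s[6] = 15,  s[7] = 5,  s[8] = 12,  s[9] = 1,  s[10] = 9,  s[11] = 0.
The sequence repeats with period 9.
(85 - 1) mod 9 = 3, so s[85] = s[4] = 15.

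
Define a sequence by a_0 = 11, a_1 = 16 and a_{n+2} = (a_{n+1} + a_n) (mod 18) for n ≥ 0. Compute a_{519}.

11

a_0 = 11; a_1 = 16; a_2 = 9; a_3 = 7; a_4 = 16; a_5 = 5; a_6 = 3; a_7 = 8; a_8 = 11; a_9 = 1; a_{10} = 12; a_{11} = 13; a_{12} = 7; a_{13} = 2; a_{14} = 9; a_{15} = 11; a_{16} = 2; a_{17} = 13; a_{18} = 15; a_{19} = 10; a_{20} = 7; a_{21} = 17; a_{22} = 6; a_{23} = 5; a_{24} = 11; a_{25} = 16.
Since (a_{24}, a_{25}) = (a_0, a_1) = (11, 16) (two consecutive terms determine the rest), the sequence is periodic with period 24.
So a_{519} = a_{0 + ((519-0) mod 24)} = a_{15} = 11.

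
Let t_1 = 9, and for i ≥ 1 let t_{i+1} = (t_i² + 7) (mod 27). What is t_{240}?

t_1 = 9; t_2 = 7; t_3 = 2; t_4 = 11; t_5 = 20; t_6 = 2.
Since t_6 = t_3 = 2, the sequence is eventually periodic: after a pre-period of length 2 it cycles with period 3.
For i ≥ 3, t_i depends only on (i - 3) mod 3. (240 - 3) mod 3 = 0, so t_{240} = t_3 = 2.

2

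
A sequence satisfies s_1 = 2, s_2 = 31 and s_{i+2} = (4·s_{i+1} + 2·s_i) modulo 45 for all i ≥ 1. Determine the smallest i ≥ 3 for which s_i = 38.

3

s_1 = 2, s_2 = 31, s_3 = 38, s_4 = 34, s_5 = 32, s_6 = 16, s_7 = 38, s_8 = 4, s_9 = 2, s_{10} = 16, s_{11} = 23, s_{12} = 34, s_{13} = 2, s_{14} = 31.
Since (s_{13}, s_{14}) = (s_1, s_2) = (2, 31) (two consecutive terms determine the rest), the sequence is periodic with period 12.
The value 38 first appears (with i ≥ 3) at s_3.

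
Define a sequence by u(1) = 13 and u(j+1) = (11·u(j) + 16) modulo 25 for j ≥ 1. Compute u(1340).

17

Listing terms: u(1) = 13; u(2) = 9; u(3) = 15; u(4) = 6; u(5) = 7; u(6) = 18; u(7) = 14; u(8) = 20; u(9) = 11; u(10) = 12; u(11) = 23; u(12) = 19; u(13) = 0; u(14) = 16; u(15) = 17; u(16) = 3; u(17) = 24; u(18) = 5; u(19) = 21; u(20) = 22; u(21) = 8; u(22) = 4; u(23) = 10; u(24) = 1; u(25) = 2; u(26) = 13.
Since u(26) = u(1) = 13, the sequence is periodic with period 25.
(1340 - 1) mod 25 = 14, so u(1340) = u(15) = 17.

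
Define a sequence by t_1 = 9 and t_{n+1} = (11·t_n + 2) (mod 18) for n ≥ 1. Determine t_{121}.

We have t_1 = 9,  t_2 = 11,  t_3 = 15,  t_4 = 5,  t_5 = 3,  t_6 = 17,  t_7 = 9.
Since t_7 = t_1 = 9, the sequence is periodic with period 6.
(121 - 1) mod 6 = 0, so t_{121} = t_1 = 9.

9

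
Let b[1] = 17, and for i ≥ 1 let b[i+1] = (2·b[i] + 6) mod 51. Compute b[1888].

Computing terms: b[1] = 17; b[2] = 40; b[3] = 35; b[4] = 25; b[5] = 5; b[6] = 16; b[7] = 38; b[8] = 31; b[9] = 17.
Since b[9] = b[1] = 17, the sequence is periodic with period 8.
(1888 - 1) mod 8 = 7, so b[1888] = b[8] = 31.

31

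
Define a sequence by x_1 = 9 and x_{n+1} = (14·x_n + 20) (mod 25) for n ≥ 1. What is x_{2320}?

Listing terms: x_1 = 9,  x_2 = 21,  x_3 = 14,  x_4 = 16,  x_5 = 19,  x_6 = 11,  x_7 = 24,  x_8 = 6,  x_9 = 4,  x_{10} = 1,  x_{11} = 9.
Since x_{11} = x_1 = 9, the sequence is periodic with period 10.
So x_{2320} = x_{1 + ((2320-1) mod 10)} = x_{10} = 1.

1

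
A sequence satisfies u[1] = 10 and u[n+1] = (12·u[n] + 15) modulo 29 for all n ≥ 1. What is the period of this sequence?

We have u[1] = 10, u[2] = 19, u[3] = 11, u[4] = 2, u[5] = 10.
Since u[5] = u[1] = 10, the sequence is periodic with period 4.

4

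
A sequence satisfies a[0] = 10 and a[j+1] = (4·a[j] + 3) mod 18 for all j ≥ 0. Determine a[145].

7

We have a[0] = 10,  a[1] = 7,  a[2] = 13,  a[3] = 1,  a[4] = 7.
Since a[4] = a[1] = 7, the sequence is eventually periodic: after a pre-period of length 1 it cycles with period 3.
For j ≥ 1, a[j] depends only on (j - 1) mod 3. (145 - 1) mod 3 = 0, so a[145] = a[1] = 7.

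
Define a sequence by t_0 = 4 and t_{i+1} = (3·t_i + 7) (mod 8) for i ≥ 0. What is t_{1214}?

0

Listing terms: t_0 = 4,  t_1 = 3,  t_2 = 0,  t_3 = 7,  t_4 = 4.
The sequence repeats with period 4.
So t_{1214} = t_{0 + ((1214-0) mod 4)} = t_2 = 0.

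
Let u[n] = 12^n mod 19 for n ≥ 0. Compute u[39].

Listing terms: u[0] = 1; u[1] = 12; u[2] = 11; u[3] = 18; u[4] = 7; u[5] = 8; u[6] = 1.
Since u[6] = u[0] = 1, the sequence is periodic with period 6.
(39 - 0) mod 6 = 3, so u[39] = u[3] = 18.

18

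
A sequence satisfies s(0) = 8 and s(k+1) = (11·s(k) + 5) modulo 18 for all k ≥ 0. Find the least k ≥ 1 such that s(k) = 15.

We have s(0) = 8; s(1) = 3; s(2) = 2; s(3) = 9; s(4) = 14; s(5) = 15; s(6) = 8.
Since s(6) = s(0) = 8, the sequence is periodic with period 6.
The value 15 first appears (with k ≥ 1) at s(5).

5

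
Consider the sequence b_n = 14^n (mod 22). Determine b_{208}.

Listing terms: b_1 = 14, b_2 = 20, b_3 = 16, b_4 = 4, b_5 = 12, b_6 = 14.
Since b_6 = b_1 = 14, the sequence is periodic with period 5.
(208 - 1) mod 5 = 2, so b_{208} = b_3 = 16.

16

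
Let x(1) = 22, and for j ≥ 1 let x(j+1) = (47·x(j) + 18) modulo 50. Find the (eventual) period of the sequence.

4

x(1) = 22; x(2) = 2; x(3) = 12; x(4) = 32; x(5) = 22.
Since x(5) = x(1) = 22, the sequence is periodic with period 4.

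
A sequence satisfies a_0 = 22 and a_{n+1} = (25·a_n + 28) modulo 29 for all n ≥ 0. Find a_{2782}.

Listing terms: a_0 = 22, a_1 = 27, a_2 = 7, a_3 = 0, a_4 = 28, a_5 = 3, a_6 = 16, a_7 = 22.
Since a_7 = a_0 = 22, the sequence is periodic with period 7.
So a_{2782} = a_{0 + ((2782-0) mod 7)} = a_3 = 0.

0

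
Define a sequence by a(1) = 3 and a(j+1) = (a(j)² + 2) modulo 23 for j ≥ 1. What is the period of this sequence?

3

a(1) = 3,  a(2) = 11,  a(3) = 8,  a(4) = 20,  a(5) = 11.
Since a(5) = a(2) = 11, the sequence is eventually periodic: after a pre-period of length 1 it cycles with period 3.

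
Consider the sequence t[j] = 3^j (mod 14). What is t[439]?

Listing terms: t[1] = 3,  t[2] = 9,  t[3] = 13,  t[4] = 11,  t[5] = 5,  t[6] = 1,  t[7] = 3.
The sequence repeats with period 6.
So t[439] = t[1 + ((439-1) mod 6)] = t[1] = 3.

3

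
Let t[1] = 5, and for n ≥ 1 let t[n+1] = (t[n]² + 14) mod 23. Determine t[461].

7

We have t[1] = 5, t[2] = 16, t[3] = 17, t[4] = 4, t[5] = 7, t[6] = 17.
Since t[6] = t[3] = 17, the sequence is eventually periodic: after a pre-period of length 2 it cycles with period 3.
For n ≥ 3, t[n] depends only on (n - 3) mod 3. (461 - 3) mod 3 = 2, so t[461] = t[5] = 7.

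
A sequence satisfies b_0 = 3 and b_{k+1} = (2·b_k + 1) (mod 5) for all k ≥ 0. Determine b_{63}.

1

We have b_0 = 3,  b_1 = 2,  b_2 = 0,  b_3 = 1,  b_4 = 3.
Since b_4 = b_0 = 3, the sequence is periodic with period 4.
So b_{63} = b_{0 + ((63-0) mod 4)} = b_3 = 1.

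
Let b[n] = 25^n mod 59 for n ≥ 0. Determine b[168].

36

Listing terms: b[0] = 1,  b[1] = 25,  b[2] = 35,  b[3] = 49,  b[4] = 45,  b[5] = 4,  b[6] = 41,  b[7] = 22,  b[8] = 19,  b[9] = 3,  b[10] = 16,  b[11] = 46,  b[12] = 29,  b[13] = 17,  b[14] = 12,  b[15] = 5,  b[16] = 7,  b[17] = 57,  b[18] = 9,  b[19] = 48,  b[20] = 20,  b[21] = 28,  b[22] = 51,  b[23] = 36,  b[24] = 15,  b[25] = 21,  b[26] = 53,  b[27] = 27,  b[28] = 26,  b[29] = 1.
The sequence repeats with period 29.
(168 - 0) mod 29 = 23, so b[168] = b[23] = 36.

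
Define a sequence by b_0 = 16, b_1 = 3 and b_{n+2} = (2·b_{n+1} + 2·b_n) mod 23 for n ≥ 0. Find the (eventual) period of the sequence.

Listing terms: b_0 = 16; b_1 = 3; b_2 = 15; b_3 = 13; b_4 = 10; b_5 = 0; b_6 = 20; b_7 = 17; b_8 = 5; b_9 = 21; b_{10} = 6; b_{11} = 8; b_{12} = 5; b_{13} = 3; b_{14} = 16; b_{15} = 15; b_{16} = 16; b_{17} = 16; b_{18} = 18; b_{19} = 22; b_{20} = 11; b_{21} = 20; b_{22} = 16; b_{23} = 3.
Since (b_{22}, b_{23}) = (b_0, b_1) = (16, 3) (two consecutive terms determine the rest), the sequence is periodic with period 22.

22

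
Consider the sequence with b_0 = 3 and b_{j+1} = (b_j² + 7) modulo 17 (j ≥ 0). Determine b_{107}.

8

Computing terms: b_0 = 3,  b_1 = 16,  b_2 = 8,  b_3 = 3.
The sequence repeats with period 3.
(107 - 0) mod 3 = 2, so b_{107} = b_2 = 8.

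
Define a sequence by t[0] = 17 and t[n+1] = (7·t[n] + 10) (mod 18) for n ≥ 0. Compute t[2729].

Listing terms: t[0] = 17, t[1] = 3, t[2] = 13, t[3] = 11, t[4] = 15, t[5] = 7, t[6] = 5, t[7] = 9, t[8] = 1, t[9] = 17.
The sequence repeats with period 9.
(2729 - 0) mod 9 = 2, so t[2729] = t[2] = 13.

13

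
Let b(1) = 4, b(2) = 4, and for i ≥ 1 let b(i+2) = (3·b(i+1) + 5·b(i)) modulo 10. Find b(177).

b(1) = 4,  b(2) = 4,  b(3) = 2,  b(4) = 6,  b(5) = 8,  b(6) = 4,  b(7) = 2.
Since (b(6), b(7)) = (b(2), b(3)) = (4, 2) (two consecutive terms determine the rest), the sequence is eventually periodic: after a pre-period of length 1 it cycles with period 4.
For i ≥ 2, b(i) depends only on (i - 2) mod 4. (177 - 2) mod 4 = 3, so b(177) = b(5) = 8.

8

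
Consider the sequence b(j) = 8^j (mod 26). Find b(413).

b(1) = 8; b(2) = 12; b(3) = 18; b(4) = 14; b(5) = 8.
The sequence repeats with period 4.
(413 - 1) mod 4 = 0, so b(413) = b(1) = 8.

8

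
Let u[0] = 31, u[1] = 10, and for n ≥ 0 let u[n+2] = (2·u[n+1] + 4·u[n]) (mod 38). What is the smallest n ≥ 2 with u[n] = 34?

9

Listing terms: u[0] = 31,  u[1] = 10,  u[2] = 30,  u[3] = 24,  u[4] = 16,  u[5] = 14,  u[6] = 16,  u[7] = 12,  u[8] = 12,  u[9] = 34,  u[10] = 2,  u[11] = 26,  u[12] = 22,  u[13] = 34,  u[14] = 4,  u[15] = 30,  u[16] = 0,  u[17] = 6,  u[18] = 12,  u[19] = 10,  u[20] = 30.
Since (u[19], u[20]) = (u[1], u[2]) = (10, 30) (two consecutive terms determine the rest), the sequence is eventually periodic: after a pre-period of length 1 it cycles with period 18.
The value 34 first appears (with n ≥ 2) at u[9].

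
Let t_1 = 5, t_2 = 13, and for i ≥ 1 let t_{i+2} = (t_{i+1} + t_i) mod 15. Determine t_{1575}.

6

t_1 = 5; t_2 = 13; t_3 = 3; t_4 = 1; t_5 = 4; t_6 = 5; t_7 = 9; t_8 = 14; t_9 = 8; t_{10} = 7; t_{11} = 0; t_{12} = 7; t_{13} = 7; t_{14} = 14; t_{15} = 6; t_{16} = 5; t_{17} = 11; t_{18} = 1; t_{19} = 12; t_{20} = 13; t_{21} = 10; t_{22} = 8; t_{23} = 3; t_{24} = 11; t_{25} = 14; t_{26} = 10; t_{27} = 9; t_{28} = 4; t_{29} = 13; t_{30} = 2; t_{31} = 0; t_{32} = 2; t_{33} = 2; t_{34} = 4; t_{35} = 6; t_{36} = 10; t_{37} = 1; t_{38} = 11; t_{39} = 12; t_{40} = 8; t_{41} = 5; t_{42} = 13.
The sequence repeats with period 40.
So t_{1575} = t_{1 + ((1575-1) mod 40)} = t_{15} = 6.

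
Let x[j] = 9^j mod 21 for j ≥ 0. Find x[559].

Listing terms: x[0] = 1; x[1] = 9; x[2] = 18; x[3] = 15; x[4] = 9.
Since x[4] = x[1] = 9, the sequence is eventually periodic: after a pre-period of length 1 it cycles with period 3.
For j ≥ 1, x[j] depends only on (j - 1) mod 3. (559 - 1) mod 3 = 0, so x[559] = x[1] = 9.

9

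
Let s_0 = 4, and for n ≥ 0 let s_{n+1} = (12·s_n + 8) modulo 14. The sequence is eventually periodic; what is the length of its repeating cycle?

We have s_0 = 4, s_1 = 0, s_2 = 8, s_3 = 6, s_4 = 10, s_5 = 2, s_6 = 4.
The sequence repeats with period 6.

6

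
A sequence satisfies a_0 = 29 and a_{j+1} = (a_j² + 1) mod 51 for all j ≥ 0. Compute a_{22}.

50

Listing terms: a_0 = 29, a_1 = 26, a_2 = 14, a_3 = 44, a_4 = 50, a_5 = 2, a_6 = 5, a_7 = 26.
Since a_7 = a_1 = 26, the sequence is eventually periodic: after a pre-period of length 1 it cycles with period 6.
For j ≥ 1, a_j depends only on (j - 1) mod 6. (22 - 1) mod 6 = 3, so a_{22} = a_4 = 50.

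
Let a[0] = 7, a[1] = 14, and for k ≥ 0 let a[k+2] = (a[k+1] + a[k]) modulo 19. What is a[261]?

15

Computing terms: a[0] = 7,  a[1] = 14,  a[2] = 2,  a[3] = 16,  a[4] = 18,  a[5] = 15,  a[6] = 14,  a[7] = 10,  a[8] = 5,  a[9] = 15,  a[10] = 1,  a[11] = 16,  a[12] = 17,  a[13] = 14,  a[14] = 12,  a[15] = 7,  a[16] = 0,  a[17] = 7,  a[18] = 7,  a[19] = 14.
The sequence repeats with period 18.
So a[261] = a[0 + ((261-0) mod 18)] = a[9] = 15.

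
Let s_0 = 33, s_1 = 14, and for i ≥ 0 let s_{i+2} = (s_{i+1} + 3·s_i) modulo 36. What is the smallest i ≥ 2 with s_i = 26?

Listing terms: s_0 = 33,  s_1 = 14,  s_2 = 5,  s_3 = 11,  s_4 = 26,  s_5 = 23,  s_6 = 29,  s_7 = 26,  s_8 = 5,  s_9 = 11.
Since (s_8, s_9) = (s_2, s_3) = (5, 11) (two consecutive terms determine the rest), the sequence is eventually periodic: after a pre-period of length 2 it cycles with period 6.
The value 26 first appears (with i ≥ 2) at s_4.

4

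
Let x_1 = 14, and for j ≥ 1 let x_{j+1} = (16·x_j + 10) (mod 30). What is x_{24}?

4

Listing terms: x_1 = 14,  x_2 = 24,  x_3 = 4,  x_4 = 14.
Since x_4 = x_1 = 14, the sequence is periodic with period 3.
(24 - 1) mod 3 = 2, so x_{24} = x_3 = 4.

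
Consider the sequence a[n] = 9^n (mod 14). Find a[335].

11

Listing terms: a[1] = 9; a[2] = 11; a[3] = 1; a[4] = 9.
Since a[4] = a[1] = 9, the sequence is periodic with period 3.
So a[335] = a[1 + ((335-1) mod 3)] = a[2] = 11.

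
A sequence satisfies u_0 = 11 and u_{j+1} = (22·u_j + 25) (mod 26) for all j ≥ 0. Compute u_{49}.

7

We have u_0 = 11, u_1 = 7, u_2 = 23, u_3 = 11.
Since u_3 = u_0 = 11, the sequence is periodic with period 3.
So u_{49} = u_{0 + ((49-0) mod 3)} = u_1 = 7.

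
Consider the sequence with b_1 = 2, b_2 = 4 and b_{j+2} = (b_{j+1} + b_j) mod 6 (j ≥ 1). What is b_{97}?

Listing terms: b_1 = 2,  b_2 = 4,  b_3 = 0,  b_4 = 4,  b_5 = 4,  b_6 = 2,  b_7 = 0,  b_8 = 2,  b_9 = 2,  b_{10} = 4.
The sequence repeats with period 8.
So b_{97} = b_{1 + ((97-1) mod 8)} = b_1 = 2.

2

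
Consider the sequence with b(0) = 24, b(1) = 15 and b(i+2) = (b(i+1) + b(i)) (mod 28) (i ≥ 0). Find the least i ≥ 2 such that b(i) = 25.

b(0) = 24, b(1) = 15, b(2) = 11, b(3) = 26, b(4) = 9, b(5) = 7, b(6) = 16, b(7) = 23, b(8) = 11, b(9) = 6, b(10) = 17, b(11) = 23, b(12) = 12, b(13) = 7, b(14) = 19, b(15) = 26, b(16) = 17, b(17) = 15, b(18) = 4, b(19) = 19, b(20) = 23, b(21) = 14, b(22) = 9, b(23) = 23, b(24) = 4, b(25) = 27, b(26) = 3, b(27) = 2, b(28) = 5, b(29) = 7, b(30) = 12, b(31) = 19, b(32) = 3, b(33) = 22, b(34) = 25, b(35) = 19, b(36) = 16, b(37) = 7, b(38) = 23, b(39) = 2, b(40) = 25, b(41) = 27, b(42) = 24, b(43) = 23, b(44) = 19, b(45) = 14, b(46) = 5, b(47) = 19, b(48) = 24, b(49) = 15.
Since (b(48), b(49)) = (b(0), b(1)) = (24, 15) (two consecutive terms determine the rest), the sequence is periodic with period 48.
The value 25 first appears (with i ≥ 2) at b(34).

34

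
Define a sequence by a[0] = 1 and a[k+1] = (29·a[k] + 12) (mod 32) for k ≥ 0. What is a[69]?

We have a[0] = 1; a[1] = 9; a[2] = 17; a[3] = 25; a[4] = 1.
The sequence repeats with period 4.
So a[69] = a[0 + ((69-0) mod 4)] = a[1] = 9.

9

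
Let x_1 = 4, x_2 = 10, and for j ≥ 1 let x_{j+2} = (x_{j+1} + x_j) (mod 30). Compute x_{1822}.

Listing terms: x_1 = 4,  x_2 = 10,  x_3 = 14,  x_4 = 24,  x_5 = 8,  x_6 = 2,  x_7 = 10,  x_8 = 12,  x_9 = 22,  x_{10} = 4,  x_{11} = 26,  x_{12} = 0,  x_{13} = 26,  x_{14} = 26,  x_{15} = 22,  x_{16} = 18,  x_{17} = 10,  x_{18} = 28,  x_{19} = 8,  x_{20} = 6,  x_{21} = 14,  x_{22} = 20,  x_{23} = 4,  x_{24} = 24,  x_{25} = 28,  x_{26} = 22,  x_{27} = 20,  x_{28} = 12,  x_{29} = 2,  x_{30} = 14,  x_{31} = 16,  x_{32} = 0,  x_{33} = 16,  x_{34} = 16,  x_{35} = 2,  x_{36} = 18,  x_{37} = 20,  x_{38} = 8,  x_{39} = 28,  x_{40} = 6,  x_{41} = 4,  x_{42} = 10.
The sequence repeats with period 40.
So x_{1822} = x_{1 + ((1822-1) mod 40)} = x_{22} = 20.

20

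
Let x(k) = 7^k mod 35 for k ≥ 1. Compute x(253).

7

x(1) = 7; x(2) = 14; x(3) = 28; x(4) = 21; x(5) = 7.
Since x(5) = x(1) = 7, the sequence is periodic with period 4.
(253 - 1) mod 4 = 0, so x(253) = x(1) = 7.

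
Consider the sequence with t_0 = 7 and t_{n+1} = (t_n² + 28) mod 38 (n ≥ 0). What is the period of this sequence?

6

We have t_0 = 7, t_1 = 1, t_2 = 29, t_3 = 33, t_4 = 15, t_5 = 25, t_6 = 7.
The sequence repeats with period 6.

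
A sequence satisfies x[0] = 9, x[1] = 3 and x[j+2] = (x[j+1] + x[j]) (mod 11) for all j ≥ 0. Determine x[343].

4

Listing terms: x[0] = 9, x[1] = 3, x[2] = 1, x[3] = 4, x[4] = 5, x[5] = 9, x[6] = 3.
Since (x[5], x[6]) = (x[0], x[1]) = (9, 3) (two consecutive terms determine the rest), the sequence is periodic with period 5.
(343 - 0) mod 5 = 3, so x[343] = x[3] = 4.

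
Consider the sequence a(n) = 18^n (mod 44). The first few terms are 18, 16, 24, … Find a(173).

Listing terms: a(1) = 18,  a(2) = 16,  a(3) = 24,  a(4) = 36,  a(5) = 32,  a(6) = 4,  a(7) = 28,  a(8) = 20,  a(9) = 8,  a(10) = 12,  a(11) = 40,  a(12) = 16.
Since a(12) = a(2) = 16, the sequence is eventually periodic: after a pre-period of length 1 it cycles with period 10.
For n ≥ 2, a(n) depends only on (n - 2) mod 10. (173 - 2) mod 10 = 1, so a(173) = a(3) = 24.

24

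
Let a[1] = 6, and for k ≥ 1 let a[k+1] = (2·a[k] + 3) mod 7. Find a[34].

a[1] = 6, a[2] = 1, a[3] = 5, a[4] = 6.
Since a[4] = a[1] = 6, the sequence is periodic with period 3.
(34 - 1) mod 3 = 0, so a[34] = a[1] = 6.

6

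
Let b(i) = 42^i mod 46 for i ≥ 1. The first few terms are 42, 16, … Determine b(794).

16

Listing terms: b(1) = 42, b(2) = 16, b(3) = 28, b(4) = 26, b(5) = 34, b(6) = 2, b(7) = 38, b(8) = 32, b(9) = 10, b(10) = 6, b(11) = 22, b(12) = 4, b(13) = 30, b(14) = 18, b(15) = 20, b(16) = 12, b(17) = 44, b(18) = 8, b(19) = 14, b(20) = 36, b(21) = 40, b(22) = 24, b(23) = 42.
Since b(23) = b(1) = 42, the sequence is periodic with period 22.
(794 - 1) mod 22 = 1, so b(794) = b(2) = 16.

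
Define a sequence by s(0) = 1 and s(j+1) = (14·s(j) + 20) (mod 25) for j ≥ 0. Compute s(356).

11

Computing terms: s(0) = 1, s(1) = 9, s(2) = 21, s(3) = 14, s(4) = 16, s(5) = 19, s(6) = 11, s(7) = 24, s(8) = 6, s(9) = 4, s(10) = 1.
The sequence repeats with period 10.
So s(356) = s(0 + ((356-0) mod 10)) = s(6) = 11.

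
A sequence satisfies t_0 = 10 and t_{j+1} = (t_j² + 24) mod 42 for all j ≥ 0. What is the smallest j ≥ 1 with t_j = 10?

3

t_0 = 10; t_1 = 40; t_2 = 28; t_3 = 10.
The sequence repeats with period 3.
The value 10 next appears (with j ≥ 1) at t_3.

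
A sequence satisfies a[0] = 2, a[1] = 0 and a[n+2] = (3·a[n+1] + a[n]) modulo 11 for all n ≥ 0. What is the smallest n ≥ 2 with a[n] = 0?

Computing terms: a[0] = 2, a[1] = 0, a[2] = 2, a[3] = 6, a[4] = 9, a[5] = 0, a[6] = 9, a[7] = 5, a[8] = 2, a[9] = 0.
Since (a[8], a[9]) = (a[0], a[1]) = (2, 0) (two consecutive terms determine the rest), the sequence is periodic with period 8.
The value 0 first appears (with n ≥ 2) at a[5].

5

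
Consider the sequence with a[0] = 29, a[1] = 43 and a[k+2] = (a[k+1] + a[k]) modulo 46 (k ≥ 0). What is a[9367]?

We have a[0] = 29, a[1] = 43, a[2] = 26, a[3] = 23, a[4] = 3, a[5] = 26, a[6] = 29, a[7] = 9, a[8] = 38, a[9] = 1, a[10] = 39, a[11] = 40, a[12] = 33, a[13] = 27, a[14] = 14, a[15] = 41, a[16] = 9, a[17] = 4, a[18] = 13, a[19] = 17, a[20] = 30, a[21] = 1, a[22] = 31, a[23] = 32, a[24] = 17, a[25] = 3, a[26] = 20, a[27] = 23, a[28] = 43, a[29] = 20, a[30] = 17, a[31] = 37, a[32] = 8, a[33] = 45, a[34] = 7, a[35] = 6, a[36] = 13, a[37] = 19, a[38] = 32, a[39] = 5, a[40] = 37, a[41] = 42, a[42] = 33, a[43] = 29, a[44] = 16, a[45] = 45, a[46] = 15, a[47] = 14, a[48] = 29, a[49] = 43.
The sequence repeats with period 48.
(9367 - 0) mod 48 = 7, so a[9367] = a[7] = 9.

9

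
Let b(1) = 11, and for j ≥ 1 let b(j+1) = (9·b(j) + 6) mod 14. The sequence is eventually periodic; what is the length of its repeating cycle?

We have b(1) = 11, b(2) = 7, b(3) = 13, b(4) = 11.
The sequence repeats with period 3.

3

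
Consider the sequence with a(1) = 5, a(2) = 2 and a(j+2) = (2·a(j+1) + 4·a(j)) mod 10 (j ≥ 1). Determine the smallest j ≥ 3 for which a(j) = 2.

a(1) = 5,  a(2) = 2,  a(3) = 4,  a(4) = 6,  a(5) = 8,  a(6) = 0,  a(7) = 2,  a(8) = 4.
Since (a(7), a(8)) = (a(2), a(3)) = (2, 4) (two consecutive terms determine the rest), the sequence is eventually periodic: after a pre-period of length 1 it cycles with period 5.
The value 2 next appears (with j ≥ 3) at a(7).

7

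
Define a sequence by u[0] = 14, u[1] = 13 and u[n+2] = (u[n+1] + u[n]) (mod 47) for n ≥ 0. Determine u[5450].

Listing terms: u[0] = 14; u[1] = 13; u[2] = 27; u[3] = 40; u[4] = 20; u[5] = 13; u[6] = 33; u[7] = 46; u[8] = 32; u[9] = 31; u[10] = 16; u[11] = 0; u[12] = 16; u[13] = 16; u[14] = 32; u[15] = 1; u[16] = 33; u[17] = 34; u[18] = 20; u[19] = 7; u[20] = 27; u[21] = 34; u[22] = 14; u[23] = 1; u[24] = 15; u[25] = 16; u[26] = 31; u[27] = 0; u[28] = 31; u[29] = 31; u[30] = 15; u[31] = 46; u[32] = 14; u[33] = 13.
The sequence repeats with period 32.
So u[5450] = u[0 + ((5450-0) mod 32)] = u[10] = 16.

16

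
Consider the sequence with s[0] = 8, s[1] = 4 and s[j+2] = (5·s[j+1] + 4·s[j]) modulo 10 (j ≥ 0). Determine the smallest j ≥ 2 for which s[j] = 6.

3

Listing terms: s[0] = 8; s[1] = 4; s[2] = 2; s[3] = 6; s[4] = 8; s[5] = 4.
The sequence repeats with period 4.
The value 6 first appears (with j ≥ 2) at s[3].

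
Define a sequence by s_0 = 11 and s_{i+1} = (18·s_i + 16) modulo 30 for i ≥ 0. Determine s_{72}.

16

Computing terms: s_0 = 11, s_1 = 4, s_2 = 28, s_3 = 10, s_4 = 16, s_5 = 4.
Since s_5 = s_1 = 4, the sequence is eventually periodic: after a pre-period of length 1 it cycles with period 4.
For i ≥ 1, s_i depends only on (i - 1) mod 4. (72 - 1) mod 4 = 3, so s_{72} = s_4 = 16.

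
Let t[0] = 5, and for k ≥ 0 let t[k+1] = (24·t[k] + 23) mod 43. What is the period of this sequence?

21

t[0] = 5; t[1] = 14; t[2] = 15; t[3] = 39; t[4] = 13; t[5] = 34; t[6] = 22; t[7] = 35; t[8] = 3; t[9] = 9; t[10] = 24; t[11] = 40; t[12] = 37; t[13] = 8; t[14] = 0; t[15] = 23; t[16] = 16; t[17] = 20; t[18] = 30; t[19] = 12; t[20] = 10; t[21] = 5.
The sequence repeats with period 21.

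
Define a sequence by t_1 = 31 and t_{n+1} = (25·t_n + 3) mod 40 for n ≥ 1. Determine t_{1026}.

We have t_1 = 31, t_2 = 18, t_3 = 13, t_4 = 8, t_5 = 3, t_6 = 38, t_7 = 33, t_8 = 28, t_9 = 23, t_{10} = 18.
Since t_{10} = t_2 = 18, the sequence is eventually periodic: after a pre-period of length 1 it cycles with period 8.
For n ≥ 2, t_n depends only on (n - 2) mod 8. (1026 - 2) mod 8 = 0, so t_{1026} = t_2 = 18.

18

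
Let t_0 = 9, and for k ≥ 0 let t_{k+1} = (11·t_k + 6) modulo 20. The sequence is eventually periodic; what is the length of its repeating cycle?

5

Computing terms: t_0 = 9; t_1 = 5; t_2 = 1; t_3 = 17; t_4 = 13; t_5 = 9.
The sequence repeats with period 5.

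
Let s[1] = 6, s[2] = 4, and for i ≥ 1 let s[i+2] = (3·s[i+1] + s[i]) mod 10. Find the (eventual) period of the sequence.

Listing terms: s[1] = 6,  s[2] = 4,  s[3] = 8,  s[4] = 8,  s[5] = 2,  s[6] = 4,  s[7] = 4,  s[8] = 6,  s[9] = 2,  s[10] = 2,  s[11] = 8,  s[12] = 6,  s[13] = 6,  s[14] = 4.
Since (s[13], s[14]) = (s[1], s[2]) = (6, 4) (two consecutive terms determine the rest), the sequence is periodic with period 12.

12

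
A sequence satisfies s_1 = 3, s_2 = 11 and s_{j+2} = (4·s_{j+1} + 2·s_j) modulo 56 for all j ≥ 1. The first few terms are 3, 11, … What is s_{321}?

48

We have s_1 = 3, s_2 = 11, s_3 = 50, s_4 = 54, s_5 = 36, s_6 = 28, s_7 = 16, s_8 = 8, s_9 = 8, s_{10} = 48, s_{11} = 40, s_{12} = 32, s_{13} = 40, s_{14} = 0, s_{15} = 24, s_{16} = 40, s_{17} = 40, s_{18} = 16, s_{19} = 32, s_{20} = 48, s_{21} = 32, s_{22} = 0, s_{23} = 8, s_{24} = 32, s_{25} = 32, s_{26} = 24, s_{27} = 48, s_{28} = 16, s_{29} = 48, s_{30} = 0, s_{31} = 40, s_{32} = 48, s_{33} = 48, s_{34} = 8, s_{35} = 16, s_{36} = 24, s_{37} = 16, s_{38} = 0, s_{39} = 32, s_{40} = 16, s_{41} = 16, s_{42} = 40, s_{43} = 24, s_{44} = 8, s_{45} = 24, s_{46} = 0, s_{47} = 48, s_{48} = 24, s_{49} = 24, s_{50} = 32, s_{51} = 8, s_{52} = 40, s_{53} = 8, s_{54} = 0, s_{55} = 16, s_{56} = 8.
Since (s_{55}, s_{56}) = (s_7, s_8) = (16, 8) (two consecutive terms determine the rest), the sequence is eventually periodic: after a pre-period of length 6 it cycles with period 48.
For j ≥ 7, s_j depends only on (j - 7) mod 48. (321 - 7) mod 48 = 26, so s_{321} = s_{33} = 48.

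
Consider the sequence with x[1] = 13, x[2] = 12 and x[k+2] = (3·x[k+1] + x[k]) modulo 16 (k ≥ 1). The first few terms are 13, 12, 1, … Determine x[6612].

We have x[1] = 13, x[2] = 12, x[3] = 1, x[4] = 15, x[5] = 14, x[6] = 9, x[7] = 9, x[8] = 4, x[9] = 5, x[10] = 3, x[11] = 14, x[12] = 13, x[13] = 5, x[14] = 12, x[15] = 9, x[16] = 7, x[17] = 14, x[18] = 1, x[19] = 1, x[20] = 4, x[21] = 13, x[22] = 11, x[23] = 14, x[24] = 5, x[25] = 13, x[26] = 12.
The sequence repeats with period 24.
So x[6612] = x[1 + ((6612-1) mod 24)] = x[12] = 13.

13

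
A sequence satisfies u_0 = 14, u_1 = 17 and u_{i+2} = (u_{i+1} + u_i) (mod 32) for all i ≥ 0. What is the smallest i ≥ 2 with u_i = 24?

21

Computing terms: u_0 = 14,  u_1 = 17,  u_2 = 31,  u_3 = 16,  u_4 = 15,  u_5 = 31,  u_6 = 14,  u_7 = 13,  u_8 = 27,  u_9 = 8,  u_{10} = 3,  u_{11} = 11,  u_{12} = 14,  u_{13} = 25,  u_{14} = 7,  u_{15} = 0,  u_{16} = 7,  u_{17} = 7,  u_{18} = 14,  u_{19} = 21,  u_{20} = 3,  u_{21} = 24,  u_{22} = 27,  u_{23} = 19,  u_{24} = 14,  u_{25} = 1,  u_{26} = 15,  u_{27} = 16,  u_{28} = 31,  u_{29} = 15,  u_{30} = 14,  u_{31} = 29,  u_{32} = 11,  u_{33} = 8,  u_{34} = 19,  u_{35} = 27,  u_{36} = 14,  u_{37} = 9,  u_{38} = 23,  u_{39} = 0,  u_{40} = 23,  u_{41} = 23,  u_{42} = 14,  u_{43} = 5,  u_{44} = 19,  u_{45} = 24,  u_{46} = 11,  u_{47} = 3,  u_{48} = 14,  u_{49} = 17.
The sequence repeats with period 48.
The value 24 first appears (with i ≥ 2) at u_{21}.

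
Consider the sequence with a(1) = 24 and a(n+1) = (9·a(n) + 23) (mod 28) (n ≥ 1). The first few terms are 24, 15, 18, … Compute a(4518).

a(1) = 24, a(2) = 15, a(3) = 18, a(4) = 17, a(5) = 8, a(6) = 11, a(7) = 10, a(8) = 1, a(9) = 4, a(10) = 3, a(11) = 22, a(12) = 25, a(13) = 24.
The sequence repeats with period 12.
So a(4518) = a(1 + ((4518-1) mod 12)) = a(6) = 11.

11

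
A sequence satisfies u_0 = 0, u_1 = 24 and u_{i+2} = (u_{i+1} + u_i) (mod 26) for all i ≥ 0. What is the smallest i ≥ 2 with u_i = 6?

18

Listing terms: u_0 = 0, u_1 = 24, u_2 = 24, u_3 = 22, u_4 = 20, u_5 = 16, u_6 = 10, u_7 = 0, u_8 = 10, u_9 = 10, u_{10} = 20, u_{11} = 4, u_{12} = 24, u_{13} = 2, u_{14} = 0, u_{15} = 2, u_{16} = 2, u_{17} = 4, u_{18} = 6, u_{19} = 10, u_{20} = 16, u_{21} = 0, u_{22} = 16, u_{23} = 16, u_{24} = 6, u_{25} = 22, u_{26} = 2, u_{27} = 24, u_{28} = 0, u_{29} = 24.
The sequence repeats with period 28.
The value 6 first appears (with i ≥ 2) at u_{18}.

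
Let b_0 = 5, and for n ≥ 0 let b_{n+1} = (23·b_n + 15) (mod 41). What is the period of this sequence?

10

Computing terms: b_0 = 5,  b_1 = 7,  b_2 = 12,  b_3 = 4,  b_4 = 25,  b_5 = 16,  b_6 = 14,  b_7 = 9,  b_8 = 17,  b_9 = 37,  b_{10} = 5.
Since b_{10} = b_0 = 5, the sequence is periodic with period 10.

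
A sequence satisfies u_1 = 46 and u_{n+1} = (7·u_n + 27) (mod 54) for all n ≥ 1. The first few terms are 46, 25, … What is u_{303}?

4

We have u_1 = 46; u_2 = 25; u_3 = 40; u_4 = 37; u_5 = 16; u_6 = 31; u_7 = 28; u_8 = 7; u_9 = 22; u_{10} = 19; u_{11} = 52; u_{12} = 13; u_{13} = 10; u_{14} = 43; u_{15} = 4; u_{16} = 1; u_{17} = 34; u_{18} = 49; u_{19} = 46.
The sequence repeats with period 18.
(303 - 1) mod 18 = 14, so u_{303} = u_{15} = 4.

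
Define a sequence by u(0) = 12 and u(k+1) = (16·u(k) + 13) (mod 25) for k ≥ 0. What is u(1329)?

u(0) = 12, u(1) = 5, u(2) = 18, u(3) = 1, u(4) = 4, u(5) = 2, u(6) = 20, u(7) = 8, u(8) = 16, u(9) = 19, u(10) = 17, u(11) = 10, u(12) = 23, u(13) = 6, u(14) = 9, u(15) = 7, u(16) = 0, u(17) = 13, u(18) = 21, u(19) = 24, u(20) = 22, u(21) = 15, u(22) = 3, u(23) = 11, u(24) = 14, u(25) = 12.
The sequence repeats with period 25.
(1329 - 0) mod 25 = 4, so u(1329) = u(4) = 4.

4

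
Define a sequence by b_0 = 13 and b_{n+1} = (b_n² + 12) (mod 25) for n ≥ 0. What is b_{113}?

6

Listing terms: b_0 = 13,  b_1 = 6,  b_2 = 23,  b_3 = 16,  b_4 = 18,  b_5 = 11,  b_6 = 8,  b_7 = 1,  b_8 = 13.
The sequence repeats with period 8.
So b_{113} = b_{0 + ((113-0) mod 8)} = b_1 = 6.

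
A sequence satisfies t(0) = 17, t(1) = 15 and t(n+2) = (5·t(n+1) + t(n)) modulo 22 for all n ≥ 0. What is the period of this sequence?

24

We have t(0) = 17; t(1) = 15; t(2) = 4; t(3) = 13; t(4) = 3; t(5) = 6; t(6) = 11; t(7) = 17; t(8) = 8; t(9) = 13; t(10) = 7; t(11) = 4; t(12) = 5; t(13) = 7; t(14) = 18; t(15) = 9; t(16) = 19; t(17) = 16; t(18) = 11; t(19) = 5; t(20) = 14; t(21) = 9; t(22) = 15; t(23) = 18; t(24) = 17; t(25) = 15.
Since (t(24), t(25)) = (t(0), t(1)) = (17, 15) (two consecutive terms determine the rest), the sequence is periodic with period 24.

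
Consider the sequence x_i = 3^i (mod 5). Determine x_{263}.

2

Computing terms: x_1 = 3, x_2 = 4, x_3 = 2, x_4 = 1, x_5 = 3.
Since x_5 = x_1 = 3, the sequence is periodic with period 4.
So x_{263} = x_{1 + ((263-1) mod 4)} = x_3 = 2.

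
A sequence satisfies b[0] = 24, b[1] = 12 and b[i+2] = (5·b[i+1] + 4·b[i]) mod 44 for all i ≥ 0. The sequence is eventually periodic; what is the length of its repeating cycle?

We have b[0] = 24; b[1] = 12; b[2] = 24; b[3] = 36; b[4] = 12; b[5] = 28; b[6] = 12; b[7] = 40; b[8] = 28; b[9] = 36; b[10] = 28; b[11] = 20; b[12] = 36; b[13] = 40; b[14] = 36; b[15] = 32; b[16] = 40; b[17] = 20; b[18] = 40; b[19] = 16; b[20] = 20; b[21] = 32; b[22] = 20; b[23] = 8; b[24] = 32; b[25] = 16; b[26] = 32; b[27] = 4; b[28] = 16; b[29] = 8; b[30] = 16; b[31] = 24; b[32] = 8; b[33] = 4; b[34] = 8; b[35] = 12; b[36] = 4; b[37] = 24; b[38] = 4; b[39] = 28; b[40] = 24; b[41] = 12.
Since (b[40], b[41]) = (b[0], b[1]) = (24, 12) (two consecutive terms determine the rest), the sequence is periodic with period 40.

40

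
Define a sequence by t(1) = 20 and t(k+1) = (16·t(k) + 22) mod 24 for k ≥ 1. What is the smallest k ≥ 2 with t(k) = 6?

We have t(1) = 20, t(2) = 6, t(3) = 22, t(4) = 14, t(5) = 6.
Since t(5) = t(2) = 6, the sequence is eventually periodic: after a pre-period of length 1 it cycles with period 3.
The value 6 first appears (with k ≥ 2) at t(2).

2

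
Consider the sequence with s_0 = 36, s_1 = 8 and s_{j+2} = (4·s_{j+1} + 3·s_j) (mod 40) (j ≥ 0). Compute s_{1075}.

s_0 = 36, s_1 = 8, s_2 = 20, s_3 = 24, s_4 = 36, s_5 = 16, s_6 = 12, s_7 = 16, s_8 = 20, s_9 = 8, s_{10} = 12, s_{11} = 32, s_{12} = 4, s_{13} = 32, s_{14} = 20, s_{15} = 16, s_{16} = 4, s_{17} = 24, s_{18} = 28, s_{19} = 24, s_{20} = 20, s_{21} = 32, s_{22} = 28, s_{23} = 8, s_{24} = 36, s_{25} = 8.
Since (s_{24}, s_{25}) = (s_0, s_1) = (36, 8) (two consecutive terms determine the rest), the sequence is periodic with period 24.
(1075 - 0) mod 24 = 19, so s_{1075} = s_{19} = 24.

24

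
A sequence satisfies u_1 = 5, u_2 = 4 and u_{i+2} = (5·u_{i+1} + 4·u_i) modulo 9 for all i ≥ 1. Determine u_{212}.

6

u_1 = 5, u_2 = 4, u_3 = 4, u_4 = 0, u_5 = 7, u_6 = 8, u_7 = 5, u_8 = 3, u_9 = 8, u_{10} = 7, u_{11} = 4, u_{12} = 3, u_{13} = 4, u_{14} = 5, u_{15} = 5, u_{16} = 0, u_{17} = 2, u_{18} = 1, u_{19} = 4, u_{20} = 6, u_{21} = 1, u_{22} = 2, u_{23} = 5, u_{24} = 6, u_{25} = 5, u_{26} = 4.
Since (u_{25}, u_{26}) = (u_1, u_2) = (5, 4) (two consecutive terms determine the rest), the sequence is periodic with period 24.
(212 - 1) mod 24 = 19, so u_{212} = u_{20} = 6.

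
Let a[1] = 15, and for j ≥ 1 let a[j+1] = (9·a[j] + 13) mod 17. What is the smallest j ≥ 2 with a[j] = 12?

Computing terms: a[1] = 15,  a[2] = 12,  a[3] = 2,  a[4] = 14,  a[5] = 3,  a[6] = 6,  a[7] = 16,  a[8] = 4,  a[9] = 15.
The sequence repeats with period 8.
The value 12 first appears (with j ≥ 2) at a[2].

2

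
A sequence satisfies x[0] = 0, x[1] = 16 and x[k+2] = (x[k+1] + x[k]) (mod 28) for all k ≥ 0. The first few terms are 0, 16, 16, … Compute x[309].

We have x[0] = 0,  x[1] = 16,  x[2] = 16,  x[3] = 4,  x[4] = 20,  x[5] = 24,  x[6] = 16,  x[7] = 12,  x[8] = 0,  x[9] = 12,  x[10] = 12,  x[11] = 24,  x[12] = 8,  x[13] = 4,  x[14] = 12,  x[15] = 16,  x[16] = 0,  x[17] = 16.
Since (x[16], x[17]) = (x[0], x[1]) = (0, 16) (two consecutive terms determine the rest), the sequence is periodic with period 16.
(309 - 0) mod 16 = 5, so x[309] = x[5] = 24.

24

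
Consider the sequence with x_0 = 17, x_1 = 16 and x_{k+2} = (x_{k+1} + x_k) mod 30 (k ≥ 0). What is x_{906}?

3

We have x_0 = 17; x_1 = 16; x_2 = 3; x_3 = 19; x_4 = 22; x_5 = 11; x_6 = 3; x_7 = 14; x_8 = 17; x_9 = 1; x_{10} = 18; x_{11} = 19; x_{12} = 7; x_{13} = 26; x_{14} = 3; x_{15} = 29; x_{16} = 2; x_{17} = 1; x_{18} = 3; x_{19} = 4; x_{20} = 7; x_{21} = 11; x_{22} = 18; x_{23} = 29; x_{24} = 17; x_{25} = 16.
Since (x_{24}, x_{25}) = (x_0, x_1) = (17, 16) (two consecutive terms determine the rest), the sequence is periodic with period 24.
So x_{906} = x_{0 + ((906-0) mod 24)} = x_{18} = 3.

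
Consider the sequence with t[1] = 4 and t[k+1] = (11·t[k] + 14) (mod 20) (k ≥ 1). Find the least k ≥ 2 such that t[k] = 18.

2

t[1] = 4,  t[2] = 18,  t[3] = 12,  t[4] = 6,  t[5] = 0,  t[6] = 14,  t[7] = 8,  t[8] = 2,  t[9] = 16,  t[10] = 10,  t[11] = 4.
The sequence repeats with period 10.
The value 18 first appears (with k ≥ 2) at t[2].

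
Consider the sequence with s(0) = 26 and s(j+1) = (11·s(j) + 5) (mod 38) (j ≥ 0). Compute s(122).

s(0) = 26; s(1) = 25; s(2) = 14; s(3) = 7; s(4) = 6; s(5) = 33; s(6) = 26.
The sequence repeats with period 6.
So s(122) = s(0 + ((122-0) mod 6)) = s(2) = 14.

14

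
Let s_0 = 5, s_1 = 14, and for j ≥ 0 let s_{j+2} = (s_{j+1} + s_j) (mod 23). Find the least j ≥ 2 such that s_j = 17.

Listing terms: s_0 = 5; s_1 = 14; s_2 = 19; s_3 = 10; s_4 = 6; s_5 = 16; s_6 = 22; s_7 = 15; s_8 = 14; s_9 = 6; s_{10} = 20; s_{11} = 3; s_{12} = 0; s_{13} = 3; s_{14} = 3; s_{15} = 6; s_{16} = 9; s_{17} = 15; s_{18} = 1; s_{19} = 16; s_{20} = 17; s_{21} = 10; s_{22} = 4; s_{23} = 14; s_{24} = 18; s_{25} = 9; s_{26} = 4; s_{27} = 13; s_{28} = 17; s_{29} = 7; s_{30} = 1; s_{31} = 8; s_{32} = 9; s_{33} = 17; s_{34} = 3; s_{35} = 20; s_{36} = 0; s_{37} = 20; s_{38} = 20; s_{39} = 17; s_{40} = 14; s_{41} = 8; s_{42} = 22; s_{43} = 7; s_{44} = 6; s_{45} = 13; s_{46} = 19; s_{47} = 9; s_{48} = 5; s_{49} = 14.
The sequence repeats with period 48.
The value 17 first appears (with j ≥ 2) at s_{20}.

20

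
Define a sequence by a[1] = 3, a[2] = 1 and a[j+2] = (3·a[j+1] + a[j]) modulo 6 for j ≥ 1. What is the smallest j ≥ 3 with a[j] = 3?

5

a[1] = 3, a[2] = 1, a[3] = 0, a[4] = 1, a[5] = 3, a[6] = 4, a[7] = 3, a[8] = 1.
The sequence repeats with period 6.
The value 3 first appears (with j ≥ 3) at a[5].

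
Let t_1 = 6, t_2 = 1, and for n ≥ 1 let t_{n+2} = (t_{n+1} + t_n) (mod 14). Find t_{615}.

3

We have t_1 = 6,  t_2 = 1,  t_3 = 7,  t_4 = 8,  t_5 = 1,  t_6 = 9,  t_7 = 10,  t_8 = 5,  t_9 = 1,  t_{10} = 6,  t_{11} = 7,  t_{12} = 13,  t_{13} = 6,  t_{14} = 5,  t_{15} = 11,  t_{16} = 2,  t_{17} = 13,  t_{18} = 1,  t_{19} = 0,  t_{20} = 1,  t_{21} = 1,  t_{22} = 2,  t_{23} = 3,  t_{24} = 5,  t_{25} = 8,  t_{26} = 13,  t_{27} = 7,  t_{28} = 6,  t_{29} = 13,  t_{30} = 5,  t_{31} = 4,  t_{32} = 9,  t_{33} = 13,  t_{34} = 8,  t_{35} = 7,  t_{36} = 1,  t_{37} = 8,  t_{38} = 9,  t_{39} = 3,  t_{40} = 12,  t_{41} = 1,  t_{42} = 13,  t_{43} = 0,  t_{44} = 13,  t_{45} = 13,  t_{46} = 12,  t_{47} = 11,  t_{48} = 9,  t_{49} = 6,  t_{50} = 1.
Since (t_{49}, t_{50}) = (t_1, t_2) = (6, 1) (two consecutive terms determine the rest), the sequence is periodic with period 48.
So t_{615} = t_{1 + ((615-1) mod 48)} = t_{39} = 3.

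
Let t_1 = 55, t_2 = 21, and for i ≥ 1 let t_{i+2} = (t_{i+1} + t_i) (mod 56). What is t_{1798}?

53

t_1 = 55; t_2 = 21; t_3 = 20; t_4 = 41; t_5 = 5; t_6 = 46; t_7 = 51; t_8 = 41; t_9 = 36; t_{10} = 21; t_{11} = 1; t_{12} = 22; t_{13} = 23; t_{14} = 45; t_{15} = 12; t_{16} = 1; t_{17} = 13; t_{18} = 14; t_{19} = 27; t_{20} = 41; t_{21} = 12; t_{22} = 53; t_{23} = 9; t_{24} = 6; t_{25} = 15; t_{26} = 21; t_{27} = 36; t_{28} = 1; t_{29} = 37; t_{30} = 38; t_{31} = 19; t_{32} = 1; t_{33} = 20; t_{34} = 21; t_{35} = 41; t_{36} = 6; t_{37} = 47; t_{38} = 53; t_{39} = 44; t_{40} = 41; t_{41} = 29; t_{42} = 14; t_{43} = 43; t_{44} = 1; t_{45} = 44; t_{46} = 45; t_{47} = 33; t_{48} = 22; t_{49} = 55; t_{50} = 21.
Since (t_{49}, t_{50}) = (t_1, t_2) = (55, 21) (two consecutive terms determine the rest), the sequence is periodic with period 48.
So t_{1798} = t_{1 + ((1798-1) mod 48)} = t_{22} = 53.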